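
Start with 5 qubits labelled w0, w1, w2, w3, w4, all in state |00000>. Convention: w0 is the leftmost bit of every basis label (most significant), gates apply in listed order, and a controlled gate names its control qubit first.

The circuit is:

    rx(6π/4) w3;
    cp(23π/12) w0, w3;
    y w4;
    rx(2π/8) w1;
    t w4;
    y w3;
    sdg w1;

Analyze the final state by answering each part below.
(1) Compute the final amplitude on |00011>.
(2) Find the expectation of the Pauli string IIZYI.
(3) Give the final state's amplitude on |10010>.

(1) The amplitude on |00011> is sqrt(2*sqrt(2) + 4)*exp(I*pi/4)/4.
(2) The observable IIZYI averages to 1.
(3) The amplitude on |10010> is 0.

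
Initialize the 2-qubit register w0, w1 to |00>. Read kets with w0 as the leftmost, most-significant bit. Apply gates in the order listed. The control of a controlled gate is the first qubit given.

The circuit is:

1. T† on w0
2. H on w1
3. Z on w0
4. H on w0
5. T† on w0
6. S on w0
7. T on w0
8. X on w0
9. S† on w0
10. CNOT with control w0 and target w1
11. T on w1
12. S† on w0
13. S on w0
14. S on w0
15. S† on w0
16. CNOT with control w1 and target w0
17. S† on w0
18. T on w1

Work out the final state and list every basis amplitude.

After the circuit, the state carries amplitude I/2 on |00>, 1/2 on |01>, -1/2 on |10>, I/2 on |11>.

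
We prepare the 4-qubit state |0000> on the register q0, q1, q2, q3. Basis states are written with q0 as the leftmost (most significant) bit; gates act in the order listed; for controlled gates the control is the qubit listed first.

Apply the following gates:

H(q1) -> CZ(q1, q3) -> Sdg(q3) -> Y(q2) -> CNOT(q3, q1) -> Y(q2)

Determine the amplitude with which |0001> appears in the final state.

|0001> carries amplitude 0 in the final state.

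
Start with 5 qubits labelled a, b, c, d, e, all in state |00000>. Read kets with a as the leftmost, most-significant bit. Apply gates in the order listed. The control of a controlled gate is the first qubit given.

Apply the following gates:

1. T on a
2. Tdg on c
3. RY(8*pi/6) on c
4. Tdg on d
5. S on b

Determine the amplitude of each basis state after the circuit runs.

After the circuit, the state carries amplitude -1/2 on |00000>, sqrt(3)/2 on |00100>, and 0 on every other basis state.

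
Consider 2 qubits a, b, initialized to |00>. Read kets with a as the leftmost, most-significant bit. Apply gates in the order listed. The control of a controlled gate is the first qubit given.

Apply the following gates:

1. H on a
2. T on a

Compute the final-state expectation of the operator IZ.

The expectation value of IZ is 1.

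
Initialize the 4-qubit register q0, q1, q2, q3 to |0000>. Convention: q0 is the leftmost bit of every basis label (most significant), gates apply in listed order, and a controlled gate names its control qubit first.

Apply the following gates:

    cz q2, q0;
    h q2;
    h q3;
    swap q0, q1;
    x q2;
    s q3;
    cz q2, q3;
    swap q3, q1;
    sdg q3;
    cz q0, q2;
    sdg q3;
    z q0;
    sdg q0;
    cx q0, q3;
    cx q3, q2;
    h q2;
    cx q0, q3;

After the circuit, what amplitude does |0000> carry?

The amplitude on |0000> is sqrt(2)/2.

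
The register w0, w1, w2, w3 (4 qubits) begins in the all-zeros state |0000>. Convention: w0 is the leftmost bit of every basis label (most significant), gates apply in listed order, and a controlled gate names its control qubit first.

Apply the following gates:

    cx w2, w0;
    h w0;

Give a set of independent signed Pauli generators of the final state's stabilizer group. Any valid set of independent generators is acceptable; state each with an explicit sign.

The stabilizer group can be generated by +XIII, +IZII, +IIZI, +IIIZ, among other valid generating sets.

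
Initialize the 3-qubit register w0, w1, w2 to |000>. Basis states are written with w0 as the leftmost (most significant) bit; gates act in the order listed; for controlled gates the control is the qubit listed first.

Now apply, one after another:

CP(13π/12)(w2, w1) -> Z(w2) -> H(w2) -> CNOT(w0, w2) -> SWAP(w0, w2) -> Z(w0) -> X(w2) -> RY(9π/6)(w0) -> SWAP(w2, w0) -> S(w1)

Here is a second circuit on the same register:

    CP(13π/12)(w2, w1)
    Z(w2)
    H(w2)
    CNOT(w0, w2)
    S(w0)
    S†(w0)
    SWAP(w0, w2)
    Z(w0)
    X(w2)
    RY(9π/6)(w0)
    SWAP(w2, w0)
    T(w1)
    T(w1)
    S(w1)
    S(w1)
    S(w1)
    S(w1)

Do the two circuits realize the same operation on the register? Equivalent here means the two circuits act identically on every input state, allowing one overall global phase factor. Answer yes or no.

Yes, they are equivalent — the unitaries differ by at most a global phase.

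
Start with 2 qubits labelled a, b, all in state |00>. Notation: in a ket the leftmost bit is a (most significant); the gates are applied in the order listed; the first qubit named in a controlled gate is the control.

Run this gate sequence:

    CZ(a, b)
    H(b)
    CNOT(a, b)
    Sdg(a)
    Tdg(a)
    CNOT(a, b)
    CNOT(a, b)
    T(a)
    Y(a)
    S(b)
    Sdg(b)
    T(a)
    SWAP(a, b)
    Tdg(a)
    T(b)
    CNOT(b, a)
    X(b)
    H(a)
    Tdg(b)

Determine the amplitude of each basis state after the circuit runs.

The final amplitudes are -1/2 + exp(3*I*pi/4)/2 on |00>, 0 on |01>, 1/2 + exp(3*I*pi/4)/2 on |10>, 0 on |11>.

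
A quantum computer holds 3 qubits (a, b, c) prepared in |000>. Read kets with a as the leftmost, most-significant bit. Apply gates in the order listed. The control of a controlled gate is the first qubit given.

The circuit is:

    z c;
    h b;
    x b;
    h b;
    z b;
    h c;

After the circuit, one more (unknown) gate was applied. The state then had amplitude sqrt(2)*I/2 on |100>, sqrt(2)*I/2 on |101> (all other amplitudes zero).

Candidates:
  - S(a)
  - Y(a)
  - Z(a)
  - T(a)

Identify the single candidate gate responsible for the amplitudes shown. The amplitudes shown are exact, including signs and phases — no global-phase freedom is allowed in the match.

It was Y(a) that produced the state shown. Key observation: steps 2-5 multiply out to the identity, so the circuit reduces to the remaining gates.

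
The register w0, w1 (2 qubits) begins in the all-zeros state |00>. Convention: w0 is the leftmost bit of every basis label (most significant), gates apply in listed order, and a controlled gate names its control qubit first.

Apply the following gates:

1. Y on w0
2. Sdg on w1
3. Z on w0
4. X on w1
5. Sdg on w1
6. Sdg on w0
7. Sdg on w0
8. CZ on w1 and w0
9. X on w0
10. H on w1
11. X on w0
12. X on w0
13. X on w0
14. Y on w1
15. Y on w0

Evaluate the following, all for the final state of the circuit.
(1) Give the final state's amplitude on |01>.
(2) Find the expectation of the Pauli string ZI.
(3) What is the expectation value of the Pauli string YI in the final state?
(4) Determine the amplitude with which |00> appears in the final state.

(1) |01> carries amplitude -sqrt(2)/2 in the final state.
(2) The observable ZI averages to 1.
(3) The observable YI averages to 0.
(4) The amplitude on |00> is -sqrt(2)/2.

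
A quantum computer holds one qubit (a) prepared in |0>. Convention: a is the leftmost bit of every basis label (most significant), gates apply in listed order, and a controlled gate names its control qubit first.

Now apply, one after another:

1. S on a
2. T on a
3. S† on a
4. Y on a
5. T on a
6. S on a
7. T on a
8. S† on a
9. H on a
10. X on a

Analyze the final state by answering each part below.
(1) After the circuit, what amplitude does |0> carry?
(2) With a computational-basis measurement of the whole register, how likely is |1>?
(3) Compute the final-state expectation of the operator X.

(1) The amplitude on |0> is sqrt(2)/2.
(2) A full measurement returns |1> with probability 1/2.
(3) The expectation value of X is -1.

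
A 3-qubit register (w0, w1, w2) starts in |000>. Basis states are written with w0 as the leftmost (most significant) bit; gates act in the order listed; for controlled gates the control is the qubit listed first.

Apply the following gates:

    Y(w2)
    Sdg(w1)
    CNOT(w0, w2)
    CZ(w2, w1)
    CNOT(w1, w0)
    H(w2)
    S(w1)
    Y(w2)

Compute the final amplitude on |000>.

|000> carries amplitude -sqrt(2)/2 in the final state.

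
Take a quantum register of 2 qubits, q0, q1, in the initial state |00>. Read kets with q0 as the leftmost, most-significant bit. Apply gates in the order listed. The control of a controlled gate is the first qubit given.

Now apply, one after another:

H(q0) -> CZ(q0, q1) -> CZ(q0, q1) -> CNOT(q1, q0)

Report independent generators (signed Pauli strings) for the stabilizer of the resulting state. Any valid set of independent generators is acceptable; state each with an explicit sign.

One valid set of independent stabilizer generators is +XI, +IZ (any independent generating set of the same group is equally correct). Key observation: gates 2-3 undo each other exactly, leaving only the rest of the circuit to track.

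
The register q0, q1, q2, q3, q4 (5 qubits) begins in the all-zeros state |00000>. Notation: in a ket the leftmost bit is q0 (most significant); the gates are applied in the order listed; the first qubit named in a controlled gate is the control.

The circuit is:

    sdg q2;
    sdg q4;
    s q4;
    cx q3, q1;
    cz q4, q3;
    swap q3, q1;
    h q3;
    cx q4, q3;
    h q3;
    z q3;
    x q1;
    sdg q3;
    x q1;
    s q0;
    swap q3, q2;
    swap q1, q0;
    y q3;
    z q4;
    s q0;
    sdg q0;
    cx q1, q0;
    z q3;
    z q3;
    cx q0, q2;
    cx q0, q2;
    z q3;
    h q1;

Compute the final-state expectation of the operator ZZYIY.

The expectation value of ZZYIY is 0. Key observation: steps 23-26 multiply out to the identity, so the circuit reduces to the remaining gates.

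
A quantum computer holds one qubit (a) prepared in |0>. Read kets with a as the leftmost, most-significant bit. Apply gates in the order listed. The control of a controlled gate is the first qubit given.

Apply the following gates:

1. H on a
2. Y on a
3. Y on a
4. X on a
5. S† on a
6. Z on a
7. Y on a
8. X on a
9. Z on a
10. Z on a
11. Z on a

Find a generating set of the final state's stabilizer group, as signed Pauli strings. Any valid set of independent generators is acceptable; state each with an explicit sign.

The stabilizer group can be generated by +Y, among other valid generating sets.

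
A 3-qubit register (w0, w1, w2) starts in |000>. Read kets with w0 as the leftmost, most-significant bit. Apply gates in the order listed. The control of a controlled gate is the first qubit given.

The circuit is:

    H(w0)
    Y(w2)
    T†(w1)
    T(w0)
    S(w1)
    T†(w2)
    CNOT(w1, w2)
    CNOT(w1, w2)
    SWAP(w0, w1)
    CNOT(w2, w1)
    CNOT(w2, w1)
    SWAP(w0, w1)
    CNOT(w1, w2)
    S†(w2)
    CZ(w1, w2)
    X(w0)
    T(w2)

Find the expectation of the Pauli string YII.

The expectation value of YII is -sqrt(2)/2. Key observation: gates 8-13 undo each other exactly, leaving only the rest of the circuit to track.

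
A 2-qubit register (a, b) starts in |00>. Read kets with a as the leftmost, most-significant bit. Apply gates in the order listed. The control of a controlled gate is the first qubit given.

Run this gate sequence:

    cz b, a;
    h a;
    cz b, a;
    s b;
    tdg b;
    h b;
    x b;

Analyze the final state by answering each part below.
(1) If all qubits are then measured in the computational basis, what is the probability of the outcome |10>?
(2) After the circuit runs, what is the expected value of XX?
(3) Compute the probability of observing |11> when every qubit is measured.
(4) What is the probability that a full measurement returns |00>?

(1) Outcome |10> occurs with probability 1/4.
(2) The observable XX averages to 1.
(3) Outcome |11> occurs with probability 1/4.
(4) The probability of measuring |00> is 1/4.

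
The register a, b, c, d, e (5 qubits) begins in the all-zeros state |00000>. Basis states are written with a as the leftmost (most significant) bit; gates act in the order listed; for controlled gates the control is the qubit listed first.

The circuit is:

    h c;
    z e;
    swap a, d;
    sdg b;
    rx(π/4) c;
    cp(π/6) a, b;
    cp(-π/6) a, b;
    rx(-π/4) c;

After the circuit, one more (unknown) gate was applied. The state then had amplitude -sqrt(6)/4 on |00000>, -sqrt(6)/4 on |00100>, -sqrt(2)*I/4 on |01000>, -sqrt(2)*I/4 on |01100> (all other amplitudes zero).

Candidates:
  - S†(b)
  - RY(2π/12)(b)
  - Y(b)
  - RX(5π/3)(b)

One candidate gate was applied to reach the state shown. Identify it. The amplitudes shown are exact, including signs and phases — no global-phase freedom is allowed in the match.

The unique candidate consistent with the amplitudes is RX(5π/3)(b). Key observation: gates 5-8 undo each other exactly, leaving only the rest of the circuit to track.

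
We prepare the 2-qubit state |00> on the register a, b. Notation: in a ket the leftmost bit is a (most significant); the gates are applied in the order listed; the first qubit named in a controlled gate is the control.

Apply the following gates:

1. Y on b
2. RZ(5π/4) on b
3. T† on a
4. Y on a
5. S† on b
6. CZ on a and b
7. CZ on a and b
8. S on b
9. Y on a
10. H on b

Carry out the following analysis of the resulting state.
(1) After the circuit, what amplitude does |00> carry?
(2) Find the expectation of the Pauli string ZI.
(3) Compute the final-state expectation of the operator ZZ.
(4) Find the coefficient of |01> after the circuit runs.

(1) |00> carries amplitude -sqrt(2)*exp(I*pi/8)/2 in the final state. Key observation: the block from step 4 through step 9 cancels to the identity and can be dropped.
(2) The expectation value of ZI is 1.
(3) The observable ZZ averages to 0.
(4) The amplitude on |01> is sqrt(2)*exp(I*pi/8)/2.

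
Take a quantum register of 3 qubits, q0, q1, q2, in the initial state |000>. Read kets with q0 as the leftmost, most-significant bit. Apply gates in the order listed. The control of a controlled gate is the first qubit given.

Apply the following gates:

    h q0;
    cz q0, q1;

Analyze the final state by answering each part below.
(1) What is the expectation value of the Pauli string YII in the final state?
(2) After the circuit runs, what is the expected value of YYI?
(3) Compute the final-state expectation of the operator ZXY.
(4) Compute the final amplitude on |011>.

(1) The observable YII averages to 0.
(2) In the final state, YYI has expectation 0.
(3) In the final state, ZXY has expectation 0.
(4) |011> carries amplitude 0 in the final state.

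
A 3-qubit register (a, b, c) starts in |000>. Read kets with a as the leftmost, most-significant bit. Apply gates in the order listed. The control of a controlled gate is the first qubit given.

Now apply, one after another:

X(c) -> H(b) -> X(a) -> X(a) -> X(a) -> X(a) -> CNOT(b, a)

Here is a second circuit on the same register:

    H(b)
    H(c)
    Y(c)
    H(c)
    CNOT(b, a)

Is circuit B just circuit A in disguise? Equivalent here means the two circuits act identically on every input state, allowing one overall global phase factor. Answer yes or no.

No — the two circuits implement different unitaries, even allowing a global phase.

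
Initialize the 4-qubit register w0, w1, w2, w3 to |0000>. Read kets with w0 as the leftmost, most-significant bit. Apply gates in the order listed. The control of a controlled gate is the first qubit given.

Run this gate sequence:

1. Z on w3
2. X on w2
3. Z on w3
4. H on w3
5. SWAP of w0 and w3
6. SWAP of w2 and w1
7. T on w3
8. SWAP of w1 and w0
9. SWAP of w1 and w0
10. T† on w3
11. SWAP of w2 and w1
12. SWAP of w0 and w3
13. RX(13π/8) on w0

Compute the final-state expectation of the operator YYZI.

The observable YYZI averages to 0. Key observation: steps 5-12 multiply out to the identity, so the circuit reduces to the remaining gates.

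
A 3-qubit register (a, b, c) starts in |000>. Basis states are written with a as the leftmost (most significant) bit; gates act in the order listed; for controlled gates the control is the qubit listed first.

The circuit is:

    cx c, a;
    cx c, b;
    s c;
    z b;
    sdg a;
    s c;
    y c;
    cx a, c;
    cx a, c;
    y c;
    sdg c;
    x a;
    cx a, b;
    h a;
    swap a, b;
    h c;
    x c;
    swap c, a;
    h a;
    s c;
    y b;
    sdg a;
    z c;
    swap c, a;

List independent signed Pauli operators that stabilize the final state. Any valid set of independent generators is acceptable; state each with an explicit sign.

The final state is stabilized by the group generated by +IXI, -ZII, +IIZ; other independent generating sets are equally valid. Key observation: steps 6-11 multiply out to the identity, so the circuit reduces to the remaining gates.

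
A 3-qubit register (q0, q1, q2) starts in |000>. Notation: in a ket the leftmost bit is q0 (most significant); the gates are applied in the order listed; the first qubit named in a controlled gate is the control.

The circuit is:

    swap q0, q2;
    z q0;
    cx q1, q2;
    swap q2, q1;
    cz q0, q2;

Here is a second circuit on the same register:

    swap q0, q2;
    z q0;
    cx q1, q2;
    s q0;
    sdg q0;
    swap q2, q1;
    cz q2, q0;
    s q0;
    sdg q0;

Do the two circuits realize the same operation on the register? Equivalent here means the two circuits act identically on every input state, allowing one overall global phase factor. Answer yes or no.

Yes — the two circuits implement the same unitary up to a global phase.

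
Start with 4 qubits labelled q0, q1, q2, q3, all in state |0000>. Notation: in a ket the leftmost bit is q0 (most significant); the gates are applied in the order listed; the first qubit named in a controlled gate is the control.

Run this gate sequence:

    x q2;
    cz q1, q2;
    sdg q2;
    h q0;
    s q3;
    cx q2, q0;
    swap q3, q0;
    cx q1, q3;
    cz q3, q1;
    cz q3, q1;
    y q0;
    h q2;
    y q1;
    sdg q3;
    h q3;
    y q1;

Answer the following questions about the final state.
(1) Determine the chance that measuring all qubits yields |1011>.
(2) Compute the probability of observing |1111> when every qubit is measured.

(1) Outcome |1011> occurs with probability 1/4. Key observation: the block from step 9 through step 10 cancels to the identity and can be dropped.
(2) The probability of measuring |1111> is 0.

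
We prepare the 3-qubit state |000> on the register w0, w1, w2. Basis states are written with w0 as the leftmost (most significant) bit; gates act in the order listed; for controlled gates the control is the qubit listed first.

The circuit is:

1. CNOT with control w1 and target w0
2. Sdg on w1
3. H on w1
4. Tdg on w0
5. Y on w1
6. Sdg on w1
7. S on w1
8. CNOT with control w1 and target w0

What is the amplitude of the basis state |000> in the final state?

|000> carries amplitude -sqrt(2)*I/2 in the final state.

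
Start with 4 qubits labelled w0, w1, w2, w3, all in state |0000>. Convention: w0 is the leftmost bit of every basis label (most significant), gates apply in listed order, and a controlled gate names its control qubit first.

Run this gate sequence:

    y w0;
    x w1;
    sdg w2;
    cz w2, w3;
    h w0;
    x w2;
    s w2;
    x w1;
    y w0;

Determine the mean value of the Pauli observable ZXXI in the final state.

The observable ZXXI averages to 0.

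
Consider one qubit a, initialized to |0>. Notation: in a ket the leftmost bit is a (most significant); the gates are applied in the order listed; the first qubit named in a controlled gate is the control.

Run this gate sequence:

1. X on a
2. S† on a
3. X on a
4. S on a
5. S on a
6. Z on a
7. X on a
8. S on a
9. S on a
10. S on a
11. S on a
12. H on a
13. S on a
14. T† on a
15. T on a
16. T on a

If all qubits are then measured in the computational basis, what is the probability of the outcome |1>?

The probability of measuring |1> is 1/2. Key observation: gates 8-11 undo each other exactly, leaving only the rest of the circuit to track.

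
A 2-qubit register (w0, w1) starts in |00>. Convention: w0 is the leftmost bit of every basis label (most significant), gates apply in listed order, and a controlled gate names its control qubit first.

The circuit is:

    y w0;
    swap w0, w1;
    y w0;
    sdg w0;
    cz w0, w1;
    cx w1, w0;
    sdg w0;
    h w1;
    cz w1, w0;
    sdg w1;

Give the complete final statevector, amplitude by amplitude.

The resulting statevector has amplitude -sqrt(2)*I/2 on |00>, sqrt(2)/2 on |01>, 0 on |10>, 0 on |11>.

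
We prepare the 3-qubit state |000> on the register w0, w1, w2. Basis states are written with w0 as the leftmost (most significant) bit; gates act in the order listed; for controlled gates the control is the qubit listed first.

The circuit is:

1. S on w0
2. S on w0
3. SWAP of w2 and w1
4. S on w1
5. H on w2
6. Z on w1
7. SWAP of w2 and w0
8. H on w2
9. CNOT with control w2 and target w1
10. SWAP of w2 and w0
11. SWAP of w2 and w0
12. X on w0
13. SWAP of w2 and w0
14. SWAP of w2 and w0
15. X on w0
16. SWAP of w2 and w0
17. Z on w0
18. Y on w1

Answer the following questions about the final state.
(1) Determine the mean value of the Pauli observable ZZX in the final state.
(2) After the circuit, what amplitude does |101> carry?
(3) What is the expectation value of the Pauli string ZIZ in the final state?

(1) In the final state, ZZX has expectation -1. Key observation: steps 11-16 multiply out to the identity, so the circuit reduces to the remaining gates.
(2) |101> carries amplitude I/2 in the final state.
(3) The expectation value of ZIZ is 0.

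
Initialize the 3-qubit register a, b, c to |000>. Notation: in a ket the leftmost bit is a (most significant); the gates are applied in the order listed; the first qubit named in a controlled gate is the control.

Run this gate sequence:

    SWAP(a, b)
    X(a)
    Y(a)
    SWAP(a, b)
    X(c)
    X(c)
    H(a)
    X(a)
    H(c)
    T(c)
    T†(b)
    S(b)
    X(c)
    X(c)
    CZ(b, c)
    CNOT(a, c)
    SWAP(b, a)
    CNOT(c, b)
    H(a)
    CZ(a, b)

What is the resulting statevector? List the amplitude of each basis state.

The resulting statevector has amplitude -sqrt(2)*I/4 on |000>, -sqrt(2)*I/4 on |001>, -sqrt(2)*exp(3*I*pi/4)/4 on |010>, -sqrt(2)*exp(3*I*pi/4)/4 on |011>, -sqrt(2)*I/4 on |100>, -sqrt(2)*I/4 on |101>, sqrt(2)*exp(3*I*pi/4)/4 on |110>, sqrt(2)*exp(3*I*pi/4)/4 on |111>.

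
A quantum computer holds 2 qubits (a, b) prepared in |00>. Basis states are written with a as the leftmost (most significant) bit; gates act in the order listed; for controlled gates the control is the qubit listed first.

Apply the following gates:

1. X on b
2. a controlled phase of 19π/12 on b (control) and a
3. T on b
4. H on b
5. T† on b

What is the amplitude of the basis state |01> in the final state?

The final state's coefficient on |01> equals -sqrt(2)/2.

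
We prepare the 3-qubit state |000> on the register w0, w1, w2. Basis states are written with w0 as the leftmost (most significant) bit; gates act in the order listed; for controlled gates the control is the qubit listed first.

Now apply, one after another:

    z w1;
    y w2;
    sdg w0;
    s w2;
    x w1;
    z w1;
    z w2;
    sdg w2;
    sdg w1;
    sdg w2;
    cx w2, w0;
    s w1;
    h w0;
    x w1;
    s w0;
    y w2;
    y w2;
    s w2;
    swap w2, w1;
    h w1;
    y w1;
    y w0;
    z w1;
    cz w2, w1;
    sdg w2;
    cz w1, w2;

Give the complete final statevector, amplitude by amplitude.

The final amplitudes are 1/2 on |000>, 0 on |001>, -1/2 on |010>, 0 on |011>, -I/2 on |100>, 0 on |101>, I/2 on |110>, 0 on |111>.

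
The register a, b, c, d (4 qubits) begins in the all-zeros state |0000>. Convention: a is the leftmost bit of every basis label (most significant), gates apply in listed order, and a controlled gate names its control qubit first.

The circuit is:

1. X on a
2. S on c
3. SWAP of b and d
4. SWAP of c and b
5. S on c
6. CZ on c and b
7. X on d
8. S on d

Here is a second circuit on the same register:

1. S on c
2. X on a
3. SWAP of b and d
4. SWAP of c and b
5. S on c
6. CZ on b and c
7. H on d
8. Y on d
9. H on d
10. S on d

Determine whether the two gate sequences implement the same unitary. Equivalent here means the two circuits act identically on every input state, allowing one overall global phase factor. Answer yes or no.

No: there is an input state on which the two circuits produce genuinely different outputs (not merely differing by a phase).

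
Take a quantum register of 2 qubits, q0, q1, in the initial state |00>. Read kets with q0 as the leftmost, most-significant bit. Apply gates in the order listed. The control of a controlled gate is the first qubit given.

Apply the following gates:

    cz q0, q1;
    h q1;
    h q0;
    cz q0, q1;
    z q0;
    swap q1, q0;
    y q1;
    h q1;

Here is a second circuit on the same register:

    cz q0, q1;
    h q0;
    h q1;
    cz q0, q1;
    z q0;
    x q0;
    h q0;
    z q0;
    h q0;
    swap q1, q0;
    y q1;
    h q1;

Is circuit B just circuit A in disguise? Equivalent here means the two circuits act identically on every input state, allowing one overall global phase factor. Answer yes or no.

Yes, they are equivalent — the unitaries differ by at most a global phase.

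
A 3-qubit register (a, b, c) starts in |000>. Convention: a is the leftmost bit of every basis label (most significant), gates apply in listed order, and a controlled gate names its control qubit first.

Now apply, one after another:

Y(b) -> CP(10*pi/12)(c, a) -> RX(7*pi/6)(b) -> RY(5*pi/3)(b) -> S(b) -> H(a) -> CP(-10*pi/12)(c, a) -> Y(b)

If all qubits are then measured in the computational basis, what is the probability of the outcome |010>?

The probability of measuring |010> is sqrt(3)/16 + 1/4.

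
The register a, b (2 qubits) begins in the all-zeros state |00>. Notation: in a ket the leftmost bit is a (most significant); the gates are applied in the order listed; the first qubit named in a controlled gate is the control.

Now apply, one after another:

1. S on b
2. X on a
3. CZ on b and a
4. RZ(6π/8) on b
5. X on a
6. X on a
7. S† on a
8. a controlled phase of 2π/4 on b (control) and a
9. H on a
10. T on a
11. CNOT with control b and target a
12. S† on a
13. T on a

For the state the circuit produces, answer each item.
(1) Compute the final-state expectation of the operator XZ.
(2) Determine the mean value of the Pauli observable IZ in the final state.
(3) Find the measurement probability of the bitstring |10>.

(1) In the final state, XZ has expectation -1. Key observation: steps 5-6 multiply out to the identity, so the circuit reduces to the remaining gates.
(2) The expectation value of IZ is 1.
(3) A full measurement returns |10> with probability 1/2.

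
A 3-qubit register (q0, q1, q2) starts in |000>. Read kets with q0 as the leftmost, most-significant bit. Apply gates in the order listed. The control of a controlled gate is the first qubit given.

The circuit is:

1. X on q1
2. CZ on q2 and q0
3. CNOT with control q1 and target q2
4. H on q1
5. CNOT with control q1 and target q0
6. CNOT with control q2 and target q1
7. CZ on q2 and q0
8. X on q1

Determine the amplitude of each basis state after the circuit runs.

The final amplitudes are sqrt(2)/2 on |001>, sqrt(2)/2 on |111>, and 0 on every other basis state.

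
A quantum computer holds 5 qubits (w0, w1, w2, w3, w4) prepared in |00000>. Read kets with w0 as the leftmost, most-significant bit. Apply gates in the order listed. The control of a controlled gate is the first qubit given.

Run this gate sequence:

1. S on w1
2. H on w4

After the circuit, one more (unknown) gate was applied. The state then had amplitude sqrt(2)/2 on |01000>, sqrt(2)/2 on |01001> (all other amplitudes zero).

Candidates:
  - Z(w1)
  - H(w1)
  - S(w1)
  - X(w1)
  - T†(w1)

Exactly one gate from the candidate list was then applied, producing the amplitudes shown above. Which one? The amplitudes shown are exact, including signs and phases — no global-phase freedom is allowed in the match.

It was X(w1) that produced the state shown.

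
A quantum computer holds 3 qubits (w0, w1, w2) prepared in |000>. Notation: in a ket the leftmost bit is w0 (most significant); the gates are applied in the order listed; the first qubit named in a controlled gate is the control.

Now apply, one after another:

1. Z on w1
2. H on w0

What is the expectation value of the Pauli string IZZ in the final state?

The expectation value of IZZ is 1.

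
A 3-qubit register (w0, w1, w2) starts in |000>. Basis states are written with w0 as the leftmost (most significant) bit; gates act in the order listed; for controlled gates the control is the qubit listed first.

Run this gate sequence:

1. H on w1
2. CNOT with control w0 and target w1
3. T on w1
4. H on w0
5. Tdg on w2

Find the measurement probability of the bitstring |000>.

A full measurement returns |000> with probability 1/4.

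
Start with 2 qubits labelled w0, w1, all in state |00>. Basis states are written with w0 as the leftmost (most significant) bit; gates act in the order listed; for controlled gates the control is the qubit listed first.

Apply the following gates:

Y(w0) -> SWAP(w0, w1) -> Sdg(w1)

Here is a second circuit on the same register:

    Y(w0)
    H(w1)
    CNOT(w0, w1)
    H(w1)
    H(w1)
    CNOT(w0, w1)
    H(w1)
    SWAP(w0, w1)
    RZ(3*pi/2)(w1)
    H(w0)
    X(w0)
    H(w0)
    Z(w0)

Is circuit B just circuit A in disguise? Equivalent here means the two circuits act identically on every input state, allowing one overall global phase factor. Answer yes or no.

Yes — the two circuits implement the same unitary up to a global phase.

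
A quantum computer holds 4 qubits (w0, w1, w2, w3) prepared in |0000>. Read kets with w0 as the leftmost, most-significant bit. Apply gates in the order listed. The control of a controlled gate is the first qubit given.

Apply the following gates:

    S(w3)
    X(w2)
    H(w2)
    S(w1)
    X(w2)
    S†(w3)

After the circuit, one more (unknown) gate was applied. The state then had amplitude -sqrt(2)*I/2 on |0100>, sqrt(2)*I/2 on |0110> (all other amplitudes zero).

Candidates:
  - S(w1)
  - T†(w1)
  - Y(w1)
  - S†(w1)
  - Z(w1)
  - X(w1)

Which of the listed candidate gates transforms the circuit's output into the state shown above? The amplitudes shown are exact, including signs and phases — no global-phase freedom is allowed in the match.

It was Y(w1) that produced the state shown.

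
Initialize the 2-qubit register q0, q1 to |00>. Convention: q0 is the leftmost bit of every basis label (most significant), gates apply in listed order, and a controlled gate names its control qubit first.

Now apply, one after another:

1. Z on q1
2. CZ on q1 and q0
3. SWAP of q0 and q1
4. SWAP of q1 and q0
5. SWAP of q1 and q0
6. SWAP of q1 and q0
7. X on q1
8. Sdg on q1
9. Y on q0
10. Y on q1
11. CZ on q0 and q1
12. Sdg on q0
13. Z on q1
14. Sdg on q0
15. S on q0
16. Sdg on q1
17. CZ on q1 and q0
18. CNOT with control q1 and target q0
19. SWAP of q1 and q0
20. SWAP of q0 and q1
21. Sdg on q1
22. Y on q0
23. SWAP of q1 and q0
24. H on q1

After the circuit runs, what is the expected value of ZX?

In the final state, ZX has expectation 1.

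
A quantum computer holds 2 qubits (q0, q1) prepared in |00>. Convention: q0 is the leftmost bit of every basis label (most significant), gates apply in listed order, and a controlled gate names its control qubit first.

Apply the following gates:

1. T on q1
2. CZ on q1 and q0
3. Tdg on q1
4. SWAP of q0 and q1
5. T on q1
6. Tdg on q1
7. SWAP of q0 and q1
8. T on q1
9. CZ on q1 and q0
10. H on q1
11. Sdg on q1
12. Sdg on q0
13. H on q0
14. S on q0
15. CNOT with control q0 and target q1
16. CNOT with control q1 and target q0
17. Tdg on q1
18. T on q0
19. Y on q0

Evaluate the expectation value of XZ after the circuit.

The observable XZ averages to -sqrt(2)/2. Key observation: the block from step 2 through step 9 cancels to the identity and can be dropped.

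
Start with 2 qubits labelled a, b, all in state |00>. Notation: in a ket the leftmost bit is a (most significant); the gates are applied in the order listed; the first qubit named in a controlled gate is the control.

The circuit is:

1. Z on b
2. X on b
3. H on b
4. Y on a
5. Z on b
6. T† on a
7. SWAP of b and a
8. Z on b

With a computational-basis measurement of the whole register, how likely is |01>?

A full measurement returns |01> with probability 1/2.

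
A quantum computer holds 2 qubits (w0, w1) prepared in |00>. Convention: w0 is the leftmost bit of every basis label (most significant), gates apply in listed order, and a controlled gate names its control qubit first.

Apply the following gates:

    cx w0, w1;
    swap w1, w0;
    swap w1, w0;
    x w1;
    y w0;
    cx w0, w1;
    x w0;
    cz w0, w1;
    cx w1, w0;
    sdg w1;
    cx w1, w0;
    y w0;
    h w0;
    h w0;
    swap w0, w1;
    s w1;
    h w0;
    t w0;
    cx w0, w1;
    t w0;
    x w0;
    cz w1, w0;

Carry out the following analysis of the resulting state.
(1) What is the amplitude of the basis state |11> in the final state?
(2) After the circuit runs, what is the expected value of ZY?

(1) |11> carries amplitude sqrt(2)*I/2 in the final state. Key observation: the block from step 2 through step 3 cancels to the identity and can be dropped.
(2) The observable ZY averages to 0.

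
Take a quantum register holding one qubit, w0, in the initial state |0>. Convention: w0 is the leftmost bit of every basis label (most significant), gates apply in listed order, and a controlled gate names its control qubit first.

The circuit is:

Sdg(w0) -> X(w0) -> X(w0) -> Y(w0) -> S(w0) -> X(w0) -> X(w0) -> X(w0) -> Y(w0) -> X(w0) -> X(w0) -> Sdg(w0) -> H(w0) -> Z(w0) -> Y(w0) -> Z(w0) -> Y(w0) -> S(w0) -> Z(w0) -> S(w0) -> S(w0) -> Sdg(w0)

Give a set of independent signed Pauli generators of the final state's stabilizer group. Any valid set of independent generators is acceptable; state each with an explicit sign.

The final state is stabilized by the group generated by -X; other independent generating sets are equally valid.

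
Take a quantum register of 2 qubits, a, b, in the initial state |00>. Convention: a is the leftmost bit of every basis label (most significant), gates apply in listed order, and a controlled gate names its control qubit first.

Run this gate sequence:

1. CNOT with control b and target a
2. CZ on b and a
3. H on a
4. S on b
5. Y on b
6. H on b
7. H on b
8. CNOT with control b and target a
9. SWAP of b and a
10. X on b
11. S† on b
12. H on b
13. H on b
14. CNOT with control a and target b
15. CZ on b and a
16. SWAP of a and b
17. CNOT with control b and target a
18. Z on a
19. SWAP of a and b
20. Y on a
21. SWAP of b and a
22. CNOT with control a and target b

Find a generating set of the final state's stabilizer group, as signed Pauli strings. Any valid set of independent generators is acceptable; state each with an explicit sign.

One valid set of independent stabilizer generators is -XY, +ZZ (any independent generating set of the same group is equally correct).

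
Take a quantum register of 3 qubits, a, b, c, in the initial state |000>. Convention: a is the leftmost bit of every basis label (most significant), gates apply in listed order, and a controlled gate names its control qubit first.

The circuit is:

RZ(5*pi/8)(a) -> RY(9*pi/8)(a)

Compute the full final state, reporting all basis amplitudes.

After the circuit, the state carries amplitude exp(11*I*pi/16)*sin(pi/16) on |000>, -exp(11*I*pi/16)*cos(pi/16) on |100>, and 0 on every other basis state.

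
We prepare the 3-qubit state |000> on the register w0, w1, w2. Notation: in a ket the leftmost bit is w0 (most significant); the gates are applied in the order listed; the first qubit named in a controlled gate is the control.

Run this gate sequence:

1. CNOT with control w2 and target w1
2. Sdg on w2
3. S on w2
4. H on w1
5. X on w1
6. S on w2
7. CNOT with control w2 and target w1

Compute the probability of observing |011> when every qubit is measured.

A full measurement returns |011> with probability 0.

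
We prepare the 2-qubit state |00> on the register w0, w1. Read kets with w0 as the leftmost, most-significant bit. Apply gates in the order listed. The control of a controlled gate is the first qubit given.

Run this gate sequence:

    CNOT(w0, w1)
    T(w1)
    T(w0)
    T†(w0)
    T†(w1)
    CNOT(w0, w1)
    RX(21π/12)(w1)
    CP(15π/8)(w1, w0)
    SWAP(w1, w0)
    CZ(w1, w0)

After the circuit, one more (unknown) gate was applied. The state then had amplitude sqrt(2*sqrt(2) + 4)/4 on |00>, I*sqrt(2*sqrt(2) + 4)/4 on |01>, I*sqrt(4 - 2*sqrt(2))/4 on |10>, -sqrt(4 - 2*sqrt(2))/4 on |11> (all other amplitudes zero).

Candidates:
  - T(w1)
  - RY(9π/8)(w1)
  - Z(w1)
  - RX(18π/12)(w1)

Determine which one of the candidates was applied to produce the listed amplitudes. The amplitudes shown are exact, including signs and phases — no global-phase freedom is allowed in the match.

The unique candidate consistent with the amplitudes is RX(18π/12)(w1). Key observation: steps 1-6 multiply out to the identity, so the circuit reduces to the remaining gates.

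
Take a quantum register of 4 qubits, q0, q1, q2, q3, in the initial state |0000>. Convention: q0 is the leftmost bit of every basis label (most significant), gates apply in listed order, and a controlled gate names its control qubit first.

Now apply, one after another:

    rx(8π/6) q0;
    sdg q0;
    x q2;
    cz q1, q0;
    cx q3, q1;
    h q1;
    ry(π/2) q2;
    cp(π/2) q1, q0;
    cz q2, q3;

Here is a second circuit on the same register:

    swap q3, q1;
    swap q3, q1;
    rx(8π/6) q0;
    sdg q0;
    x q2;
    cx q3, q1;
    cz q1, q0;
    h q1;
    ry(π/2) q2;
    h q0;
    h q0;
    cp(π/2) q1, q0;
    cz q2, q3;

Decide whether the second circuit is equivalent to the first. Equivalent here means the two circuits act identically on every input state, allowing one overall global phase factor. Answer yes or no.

No — the two circuits implement different unitaries, even allowing a global phase.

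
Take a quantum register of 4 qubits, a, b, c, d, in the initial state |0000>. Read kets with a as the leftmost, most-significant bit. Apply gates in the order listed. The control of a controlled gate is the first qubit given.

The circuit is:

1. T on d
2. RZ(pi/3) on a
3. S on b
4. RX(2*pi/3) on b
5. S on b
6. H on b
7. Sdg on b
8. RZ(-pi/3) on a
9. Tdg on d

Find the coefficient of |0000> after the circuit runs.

|0000> carries amplitude sqrt(2)/4 + sqrt(6)/4 in the final state.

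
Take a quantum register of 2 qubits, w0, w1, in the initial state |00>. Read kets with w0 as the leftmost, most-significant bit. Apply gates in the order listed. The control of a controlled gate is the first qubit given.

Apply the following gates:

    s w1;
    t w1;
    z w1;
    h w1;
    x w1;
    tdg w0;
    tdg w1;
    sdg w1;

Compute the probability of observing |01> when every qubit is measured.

A full measurement returns |01> with probability 1/2.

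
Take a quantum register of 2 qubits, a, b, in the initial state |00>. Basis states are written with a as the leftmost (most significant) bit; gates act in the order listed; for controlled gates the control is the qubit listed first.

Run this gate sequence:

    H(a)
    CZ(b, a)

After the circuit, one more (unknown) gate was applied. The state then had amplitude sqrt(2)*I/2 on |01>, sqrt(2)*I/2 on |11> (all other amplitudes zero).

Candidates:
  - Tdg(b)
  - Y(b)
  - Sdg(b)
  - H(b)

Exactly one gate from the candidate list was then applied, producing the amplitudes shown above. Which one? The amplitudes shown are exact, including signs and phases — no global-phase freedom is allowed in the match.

It was Y(b) that produced the state shown.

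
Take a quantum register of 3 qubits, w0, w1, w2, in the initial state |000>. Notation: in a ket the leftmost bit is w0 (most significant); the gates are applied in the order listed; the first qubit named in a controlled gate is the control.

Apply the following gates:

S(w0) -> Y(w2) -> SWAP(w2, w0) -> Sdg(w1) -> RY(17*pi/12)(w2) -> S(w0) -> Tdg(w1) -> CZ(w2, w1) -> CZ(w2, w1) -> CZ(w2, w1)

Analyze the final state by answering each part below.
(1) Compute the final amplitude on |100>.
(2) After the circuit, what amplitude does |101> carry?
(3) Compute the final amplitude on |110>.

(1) The final state's coefficient on |100> equals -sqrt(2 - sqrt(2))/4 + sqrt(3*sqrt(2) + 6)/4. Key observation: steps 9-10 multiply out to the identity, so the circuit reduces to the remaining gates.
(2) The final state's coefficient on |101> equals -sqrt(sqrt(2) + 2)/4 - sqrt(6 - 3*sqrt(2))/4.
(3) The final state's coefficient on |110> equals 0.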